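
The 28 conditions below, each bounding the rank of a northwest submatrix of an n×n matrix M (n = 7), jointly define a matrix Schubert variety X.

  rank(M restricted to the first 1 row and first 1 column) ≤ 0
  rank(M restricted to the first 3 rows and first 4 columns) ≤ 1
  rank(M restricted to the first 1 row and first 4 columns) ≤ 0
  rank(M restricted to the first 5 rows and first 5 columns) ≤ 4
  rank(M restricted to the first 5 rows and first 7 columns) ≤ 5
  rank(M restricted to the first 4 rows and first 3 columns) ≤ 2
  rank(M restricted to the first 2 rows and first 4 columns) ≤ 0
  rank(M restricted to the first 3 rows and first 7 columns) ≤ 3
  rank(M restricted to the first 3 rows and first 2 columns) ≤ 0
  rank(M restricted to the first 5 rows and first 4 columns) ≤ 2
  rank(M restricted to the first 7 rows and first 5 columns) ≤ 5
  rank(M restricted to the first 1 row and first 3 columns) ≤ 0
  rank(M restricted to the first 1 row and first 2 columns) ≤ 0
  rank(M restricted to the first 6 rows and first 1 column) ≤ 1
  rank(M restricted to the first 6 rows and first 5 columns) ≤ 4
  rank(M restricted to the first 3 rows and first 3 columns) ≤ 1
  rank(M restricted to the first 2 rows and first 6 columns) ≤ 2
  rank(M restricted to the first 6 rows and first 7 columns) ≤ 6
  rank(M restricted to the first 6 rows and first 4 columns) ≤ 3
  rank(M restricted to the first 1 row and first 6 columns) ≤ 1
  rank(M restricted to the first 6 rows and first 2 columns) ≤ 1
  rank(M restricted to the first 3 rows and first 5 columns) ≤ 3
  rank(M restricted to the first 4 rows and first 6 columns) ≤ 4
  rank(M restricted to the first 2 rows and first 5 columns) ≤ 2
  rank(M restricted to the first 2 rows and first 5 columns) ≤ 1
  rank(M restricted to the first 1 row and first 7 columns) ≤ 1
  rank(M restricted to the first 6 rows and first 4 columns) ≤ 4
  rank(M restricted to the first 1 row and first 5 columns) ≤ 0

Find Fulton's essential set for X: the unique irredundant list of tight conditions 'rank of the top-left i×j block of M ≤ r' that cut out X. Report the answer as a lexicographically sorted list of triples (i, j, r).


Rank table r_w(7×7) implied by the 28 constraints:

  0  0  0  0  0  1  1
  0  0  0  0  1  2  2
  0  0  1  1  2  3  3
  1  1  2  2  3  4  4
  1  1  2  2  3  4  5
  1  1  2  3  4  5  6
  1  2  3  4  5  6  7

so w = (6, 5, 3, 1, 7, 4, 2).

Fulton essential set (5 of the 14 Rothe cells):

[(1, 5, 0), (2, 4, 0), (3, 2, 0), (5, 4, 2), (6, 2, 1)]


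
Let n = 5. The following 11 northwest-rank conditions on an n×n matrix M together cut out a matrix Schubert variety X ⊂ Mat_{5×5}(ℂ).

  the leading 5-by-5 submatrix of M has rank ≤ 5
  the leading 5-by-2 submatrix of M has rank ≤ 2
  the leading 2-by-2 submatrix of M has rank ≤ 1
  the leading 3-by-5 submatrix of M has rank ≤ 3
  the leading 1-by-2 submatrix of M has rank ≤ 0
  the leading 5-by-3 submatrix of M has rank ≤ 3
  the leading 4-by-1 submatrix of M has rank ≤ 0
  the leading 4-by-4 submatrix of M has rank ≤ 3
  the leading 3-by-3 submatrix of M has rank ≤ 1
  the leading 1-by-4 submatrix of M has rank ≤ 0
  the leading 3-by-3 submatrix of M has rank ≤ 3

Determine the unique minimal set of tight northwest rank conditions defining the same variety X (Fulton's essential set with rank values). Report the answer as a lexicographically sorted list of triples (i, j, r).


Computing R[i][j] = min implied NW-rank bound (n=5, 11 conditions):

  R[1]: 0 0 0 0 1
  R[2]: 0 1 1 1 2
  R[3]: 0 1 1 2 3
  R[4]: 0 1 2 3 4
  R[5]: 1 2 3 4 5

hence w(1..5) = (5, 2, 4, 3, 1).

Rothe diagram D(w) (8 cells), 3 SE-corners (essential conditions):

[(1, 4, 0), (3, 3, 1), (4, 1, 0)]


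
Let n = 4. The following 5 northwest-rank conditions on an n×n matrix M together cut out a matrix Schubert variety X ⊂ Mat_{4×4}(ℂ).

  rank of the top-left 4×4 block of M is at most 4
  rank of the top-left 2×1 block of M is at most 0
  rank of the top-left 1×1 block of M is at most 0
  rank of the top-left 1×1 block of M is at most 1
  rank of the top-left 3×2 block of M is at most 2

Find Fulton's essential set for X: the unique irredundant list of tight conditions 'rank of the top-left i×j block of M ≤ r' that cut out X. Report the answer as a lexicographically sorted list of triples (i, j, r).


The tightest implied rank at each (i,j), from the 5 conditions:

  row 1: 0, 1, 1, 1
  row 2: 0, 1, 2, 2
  row 3: 1, 2, 3, 3
  row 4: 1, 2, 3, 4

the unique w with this rank table is (2, 3, 1, 4).

ℓ(w)=2; the 1 essential cell (i,j,r):

[(2, 1, 0)]


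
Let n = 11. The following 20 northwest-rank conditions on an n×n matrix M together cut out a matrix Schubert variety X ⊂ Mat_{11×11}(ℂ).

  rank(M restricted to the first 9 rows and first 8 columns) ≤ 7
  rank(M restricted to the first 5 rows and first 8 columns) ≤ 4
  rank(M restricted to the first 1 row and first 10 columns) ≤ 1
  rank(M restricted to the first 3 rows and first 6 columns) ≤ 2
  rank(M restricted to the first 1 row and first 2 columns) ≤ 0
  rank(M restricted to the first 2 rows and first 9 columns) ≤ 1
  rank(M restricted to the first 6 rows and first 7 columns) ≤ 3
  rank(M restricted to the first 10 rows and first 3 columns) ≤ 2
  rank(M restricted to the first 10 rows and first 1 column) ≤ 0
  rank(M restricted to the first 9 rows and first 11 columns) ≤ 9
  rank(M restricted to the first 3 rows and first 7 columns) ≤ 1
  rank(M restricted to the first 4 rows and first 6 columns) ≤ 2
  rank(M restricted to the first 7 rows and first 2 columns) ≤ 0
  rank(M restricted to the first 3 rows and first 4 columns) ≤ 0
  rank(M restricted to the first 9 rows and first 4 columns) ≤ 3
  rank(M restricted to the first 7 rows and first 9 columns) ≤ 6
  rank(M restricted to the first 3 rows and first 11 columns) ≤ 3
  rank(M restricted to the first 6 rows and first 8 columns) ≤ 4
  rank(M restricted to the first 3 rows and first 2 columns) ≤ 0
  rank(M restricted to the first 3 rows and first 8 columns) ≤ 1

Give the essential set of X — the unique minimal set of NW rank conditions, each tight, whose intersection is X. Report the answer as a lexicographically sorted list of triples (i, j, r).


Recovering R(i,j) via the rank-extension bound from the 20 conditions:

  i=1: 0 | 0 | 0 | 0 | 1 | 1 | 1 | 1 | 1 | 1 | 1
  i=2: 0 | 0 | 0 | 0 | 1 | 1 | 1 | 1 | 1 | 2 | 2
  i=3: 0 | 0 | 0 | 0 | 1 | 1 | 1 | 1 | 2 | 3 | 3
  i=4: 0 | 0 | 1 | 1 | 2 | 2 | 2 | 2 | 3 | 4 | 4
  i=5: 0 | 0 | 1 | 2 | 3 | 3 | 3 | 3 | 4 | 5 | 5
  i=6: 0 | 0 | 1 | 2 | 3 | 3 | 3 | 4 | 5 | 6 | 6
  i=7: 0 | 0 | 1 | 2 | 3 | 4 | 4 | 5 | 6 | 7 | 7
  i=8: 0 | 1 | 2 | 3 | 4 | 5 | 5 | 6 | 7 | 8 | 8
  i=9: 0 | 1 | 2 | 3 | 4 | 5 | 6 | 7 | 8 | 9 | 9
  i=10: 0 | 1 | 2 | 3 | 4 | 5 | 6 | 7 | 8 | 9 | 10
  i=11: 1 | 2 | 3 | 4 | 5 | 6 | 7 | 8 | 9 | 10 | 11

reading off 1-entries of Δ²R: w = (5, 10, 9, 3, 4, 8, 6, 2, 7, 11, 1).

D(w) has 32 cells with 6 SE-corners; essential set:

[(2, 9, 1), (3, 4, 0), (3, 8, 1), (6, 7, 3), (7, 2, 0), (10, 1, 0)]


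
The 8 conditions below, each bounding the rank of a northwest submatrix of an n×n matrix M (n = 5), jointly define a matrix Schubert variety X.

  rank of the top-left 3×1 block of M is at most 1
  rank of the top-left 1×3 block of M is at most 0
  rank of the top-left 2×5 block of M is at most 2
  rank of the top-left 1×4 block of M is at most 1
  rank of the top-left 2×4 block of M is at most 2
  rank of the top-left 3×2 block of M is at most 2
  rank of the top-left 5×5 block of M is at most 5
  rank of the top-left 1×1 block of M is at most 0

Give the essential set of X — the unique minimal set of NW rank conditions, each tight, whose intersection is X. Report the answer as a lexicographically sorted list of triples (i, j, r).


The tightest implied rank at each (i,j), from the 8 conditions:

  R[1]: 0 | 0 | 0 | 1 | 1
  R[2]: 1 | 1 | 1 | 2 | 2
  R[3]: 1 | 2 | 2 | 3 | 3
  R[4]: 1 | 2 | 3 | 4 | 4
  R[5]: 1 | 2 | 3 | 4 | 5

reading off 1-entries of Δ²R: w = (4, 1, 2, 3, 5).

D(w) has 3 cells with 1 SE-corner; essential set:

[(1, 3, 0)]


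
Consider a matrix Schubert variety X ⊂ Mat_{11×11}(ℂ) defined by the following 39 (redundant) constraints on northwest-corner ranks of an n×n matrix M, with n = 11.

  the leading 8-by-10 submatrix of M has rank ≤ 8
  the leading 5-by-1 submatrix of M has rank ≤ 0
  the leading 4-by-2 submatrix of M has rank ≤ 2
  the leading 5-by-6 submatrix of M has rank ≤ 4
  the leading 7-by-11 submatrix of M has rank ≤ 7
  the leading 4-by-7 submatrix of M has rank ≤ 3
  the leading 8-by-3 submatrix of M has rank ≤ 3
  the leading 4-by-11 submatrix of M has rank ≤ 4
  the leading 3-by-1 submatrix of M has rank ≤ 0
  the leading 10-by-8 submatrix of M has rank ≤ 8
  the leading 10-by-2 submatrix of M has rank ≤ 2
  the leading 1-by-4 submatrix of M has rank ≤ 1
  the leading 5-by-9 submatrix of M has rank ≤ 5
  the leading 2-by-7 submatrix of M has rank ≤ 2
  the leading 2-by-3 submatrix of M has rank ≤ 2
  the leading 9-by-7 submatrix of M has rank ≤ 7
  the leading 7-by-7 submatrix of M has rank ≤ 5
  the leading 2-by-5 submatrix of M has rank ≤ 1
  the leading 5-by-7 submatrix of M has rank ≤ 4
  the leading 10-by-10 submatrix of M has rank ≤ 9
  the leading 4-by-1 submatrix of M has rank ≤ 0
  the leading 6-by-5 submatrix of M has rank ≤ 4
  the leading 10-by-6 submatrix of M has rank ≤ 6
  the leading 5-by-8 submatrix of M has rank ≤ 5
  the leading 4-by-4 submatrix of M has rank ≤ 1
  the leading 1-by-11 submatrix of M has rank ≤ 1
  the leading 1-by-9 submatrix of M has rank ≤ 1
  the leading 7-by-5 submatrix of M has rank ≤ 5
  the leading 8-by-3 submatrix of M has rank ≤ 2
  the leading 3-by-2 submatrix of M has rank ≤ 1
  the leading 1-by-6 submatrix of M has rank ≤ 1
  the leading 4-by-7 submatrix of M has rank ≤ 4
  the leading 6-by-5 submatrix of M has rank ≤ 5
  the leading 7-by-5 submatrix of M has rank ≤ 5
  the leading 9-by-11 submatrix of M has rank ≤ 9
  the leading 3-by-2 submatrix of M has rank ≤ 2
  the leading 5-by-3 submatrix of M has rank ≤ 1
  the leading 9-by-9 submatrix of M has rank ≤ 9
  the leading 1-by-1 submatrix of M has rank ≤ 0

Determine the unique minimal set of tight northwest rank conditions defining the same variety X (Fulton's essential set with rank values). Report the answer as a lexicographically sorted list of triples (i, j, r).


Propagating the 39 rank bounds to every northwest block:

  0, 1, 1, 1, 1, 1, 1, 1, 1, 1, 1
  0, 1, 1, 1, 1, 2, 2, 2, 2, 2, 2
  0, 1, 1, 1, 2, 3, 3, 3, 3, 3, 3
  0, 1, 1, 1, 2, 3, 3, 4, 4, 4, 4
  0, 1, 1, 2, 3, 4, 4, 5, 5, 5, 5
  1, 2, 2, 3, 4, 5, 5, 6, 6, 6, 6
  1, 2, 2, 3, 4, 5, 5, 6, 7, 7, 7
  1, 2, 2, 3, 4, 5, 6, 7, 8, 8, 8
  1, 2, 3, 4, 5, 6, 7, 8, 9, 9, 9
  1, 2, 3, 4, 5, 6, 7, 8, 9, 9, 10
  1, 2, 3, 4, 5, 6, 7, 8, 9, 10, 11

second differences of R give the permutation w = (2, 6, 5, 8, 4, 1, 9, 7, 3, 11, 10).

Fulton essential set (8 of the 18 Rothe cells):

[(2, 5, 1), (4, 4, 1), (4, 7, 3), (5, 1, 0), (5, 3, 1), (7, 7, 5), (8, 3, 2), (10, 10, 9)]


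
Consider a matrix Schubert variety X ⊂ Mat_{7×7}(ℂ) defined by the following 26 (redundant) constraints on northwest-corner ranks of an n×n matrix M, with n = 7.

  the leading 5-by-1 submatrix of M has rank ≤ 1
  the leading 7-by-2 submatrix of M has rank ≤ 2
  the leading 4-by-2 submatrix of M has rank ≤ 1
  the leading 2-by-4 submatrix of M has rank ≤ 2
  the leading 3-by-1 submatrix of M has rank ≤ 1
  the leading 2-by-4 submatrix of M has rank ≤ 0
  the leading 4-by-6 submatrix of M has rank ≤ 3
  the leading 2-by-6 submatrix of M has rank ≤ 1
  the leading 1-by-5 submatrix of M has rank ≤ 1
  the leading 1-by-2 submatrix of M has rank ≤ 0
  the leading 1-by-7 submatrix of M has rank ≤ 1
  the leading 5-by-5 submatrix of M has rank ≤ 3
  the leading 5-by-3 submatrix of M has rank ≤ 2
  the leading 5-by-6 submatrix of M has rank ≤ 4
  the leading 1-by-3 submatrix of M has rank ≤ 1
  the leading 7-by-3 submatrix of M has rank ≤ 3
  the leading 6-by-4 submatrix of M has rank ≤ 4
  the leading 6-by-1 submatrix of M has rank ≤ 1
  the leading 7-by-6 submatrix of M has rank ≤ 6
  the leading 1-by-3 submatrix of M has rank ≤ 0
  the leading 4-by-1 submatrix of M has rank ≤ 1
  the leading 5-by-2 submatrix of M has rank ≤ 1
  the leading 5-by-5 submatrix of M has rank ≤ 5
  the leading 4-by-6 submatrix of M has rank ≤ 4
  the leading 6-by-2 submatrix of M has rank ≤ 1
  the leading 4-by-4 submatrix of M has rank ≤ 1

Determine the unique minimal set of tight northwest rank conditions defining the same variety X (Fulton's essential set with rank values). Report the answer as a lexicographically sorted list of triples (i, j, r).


The tightest implied rank at each (i,j), from the 26 conditions:

  row 1: 0 | 0 | 0 | 0 | 1 | 1 | 1
  row 2: 0 | 0 | 0 | 0 | 1 | 1 | 2
  row 3: 1 | 1 | 1 | 1 | 2 | 2 | 3
  row 4: 1 | 1 | 1 | 1 | 2 | 3 | 4
  row 5: 1 | 1 | 2 | 2 | 3 | 4 | 5
  row 6: 1 | 1 | 2 | 3 | 4 | 5 | 6
  row 7: 1 | 2 | 3 | 4 | 5 | 6 | 7

giving w = (5, 7, 1, 6, 3, 4, 2) via Δ²R.

Rothe diagram D(w) (14 cells), 4 SE-corners (essential conditions):

[(2, 4, 0), (2, 6, 1), (4, 4, 1), (6, 2, 1)]


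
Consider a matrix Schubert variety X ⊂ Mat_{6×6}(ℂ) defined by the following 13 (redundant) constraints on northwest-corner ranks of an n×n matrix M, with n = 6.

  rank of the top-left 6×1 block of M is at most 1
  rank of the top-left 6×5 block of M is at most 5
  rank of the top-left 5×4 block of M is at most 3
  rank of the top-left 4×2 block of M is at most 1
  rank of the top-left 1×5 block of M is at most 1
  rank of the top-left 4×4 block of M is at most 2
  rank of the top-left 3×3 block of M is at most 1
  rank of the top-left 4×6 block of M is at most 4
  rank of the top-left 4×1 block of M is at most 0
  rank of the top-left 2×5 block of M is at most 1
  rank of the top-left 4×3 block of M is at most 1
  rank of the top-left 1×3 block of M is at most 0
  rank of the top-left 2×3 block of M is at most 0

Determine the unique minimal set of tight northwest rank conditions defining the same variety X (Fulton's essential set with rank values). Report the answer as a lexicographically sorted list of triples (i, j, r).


Propagating the 13 rank bounds to every northwest block:

  i=1: 0 | 0 | 0 | 1 | 1 | 1
  i=2: 0 | 0 | 0 | 1 | 1 | 2
  i=3: 0 | 1 | 1 | 2 | 2 | 3
  i=4: 0 | 1 | 1 | 2 | 3 | 4
  i=5: 1 | 2 | 2 | 3 | 4 | 5
  i=6: 1 | 2 | 3 | 4 | 5 | 6

second differences of R give the permutation w = (4, 6, 2, 5, 1, 3).

D(w) has 10 cells with 4 SE-corners; essential set:

[(2, 3, 0), (2, 5, 1), (4, 1, 0), (4, 3, 1)]


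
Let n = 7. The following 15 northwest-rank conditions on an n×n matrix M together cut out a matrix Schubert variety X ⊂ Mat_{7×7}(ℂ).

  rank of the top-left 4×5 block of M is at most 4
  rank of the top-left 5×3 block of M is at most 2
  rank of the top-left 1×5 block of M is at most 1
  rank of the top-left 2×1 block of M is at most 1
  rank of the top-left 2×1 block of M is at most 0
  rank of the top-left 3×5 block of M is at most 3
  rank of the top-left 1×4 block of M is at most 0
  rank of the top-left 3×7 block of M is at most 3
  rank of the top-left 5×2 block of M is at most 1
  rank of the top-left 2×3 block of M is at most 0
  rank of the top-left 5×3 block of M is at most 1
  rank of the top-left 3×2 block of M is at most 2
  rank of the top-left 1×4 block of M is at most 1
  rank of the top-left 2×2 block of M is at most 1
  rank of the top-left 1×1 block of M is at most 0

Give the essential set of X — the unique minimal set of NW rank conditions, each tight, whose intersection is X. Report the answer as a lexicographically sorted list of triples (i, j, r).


Propagating the 15 rank bounds to every northwest block:

  i=1: 0  0  0  0  1  1  1
  i=2: 0  0  0  1  2  2  2
  i=3: 1  1  1  2  3  3  3
  i=4: 1  1  1  2  3  4  4
  i=5: 1  1  1  2  3  4  5
  i=6: 1  2  2  3  4  5  6
  i=7: 1  2  3  4  5  6  7

reading off 1-entries of Δ²R: w = (5, 4, 1, 6, 7, 2, 3).

Rothe diagram D(w) (11 cells), 3 SE-corners (essential conditions):

[(1, 4, 0), (2, 3, 0), (5, 3, 1)]


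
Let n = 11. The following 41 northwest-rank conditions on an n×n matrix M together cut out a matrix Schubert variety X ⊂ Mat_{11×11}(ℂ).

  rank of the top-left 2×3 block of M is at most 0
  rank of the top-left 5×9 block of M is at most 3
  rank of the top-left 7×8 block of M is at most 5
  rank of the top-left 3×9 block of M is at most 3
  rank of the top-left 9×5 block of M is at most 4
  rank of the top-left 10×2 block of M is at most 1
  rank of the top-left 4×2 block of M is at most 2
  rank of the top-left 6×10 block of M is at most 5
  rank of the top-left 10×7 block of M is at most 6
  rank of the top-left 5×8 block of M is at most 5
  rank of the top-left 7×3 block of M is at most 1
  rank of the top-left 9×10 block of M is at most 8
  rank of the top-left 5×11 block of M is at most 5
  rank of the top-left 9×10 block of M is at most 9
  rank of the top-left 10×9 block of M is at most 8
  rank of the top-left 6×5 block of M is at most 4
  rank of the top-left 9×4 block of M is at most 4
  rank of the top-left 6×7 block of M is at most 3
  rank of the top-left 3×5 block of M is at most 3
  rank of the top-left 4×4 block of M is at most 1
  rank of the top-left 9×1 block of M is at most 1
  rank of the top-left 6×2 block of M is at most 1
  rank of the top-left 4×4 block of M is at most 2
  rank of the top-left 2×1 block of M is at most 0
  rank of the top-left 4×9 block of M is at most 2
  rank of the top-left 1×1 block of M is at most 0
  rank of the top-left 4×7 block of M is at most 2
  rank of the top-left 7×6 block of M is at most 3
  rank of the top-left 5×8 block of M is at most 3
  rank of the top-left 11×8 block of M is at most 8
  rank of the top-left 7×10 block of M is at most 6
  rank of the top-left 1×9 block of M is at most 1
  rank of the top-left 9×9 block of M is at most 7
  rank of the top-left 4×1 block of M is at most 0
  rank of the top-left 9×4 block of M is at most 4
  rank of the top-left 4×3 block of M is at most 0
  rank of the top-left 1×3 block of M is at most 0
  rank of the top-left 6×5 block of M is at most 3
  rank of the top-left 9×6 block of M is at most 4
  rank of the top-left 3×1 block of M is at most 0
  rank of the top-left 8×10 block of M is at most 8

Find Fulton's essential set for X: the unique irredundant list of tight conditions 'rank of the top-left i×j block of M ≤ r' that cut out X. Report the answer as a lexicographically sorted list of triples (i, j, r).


Rank table r_w(11×11) implied by the 41 constraints:

  i=1: 0, 0, 0, 1, 1, 1, 1, 1, 1, 1, 1
  i=2: 0, 0, 0, 1, 2, 2, 2, 2, 2, 2, 2
  i=3: 0, 0, 0, 1, 2, 2, 2, 2, 2, 3, 3
  i=4: 0, 0, 0, 1, 2, 2, 2, 2, 2, 3, 4
  i=5: 1, 1, 1, 2, 3, 3, 3, 3, 3, 4, 5
  i=6: 1, 1, 1, 2, 3, 3, 3, 4, 4, 5, 6
  i=7: 1, 1, 1, 2, 3, 3, 4, 5, 5, 6, 7
  i=8: 1, 1, 2, 3, 4, 4, 5, 6, 6, 7, 8
  i=9: 1, 1, 2, 3, 4, 4, 5, 6, 7, 8, 9
  i=10: 1, 1, 2, 3, 4, 5, 6, 7, 8, 9, 10
  i=11: 1, 2, 3, 4, 5, 6, 7, 8, 9, 10, 11

hence w(1..11) = (4, 5, 10, 11, 1, 8, 7, 3, 9, 6, 2).

Rothe diagram D(w) (31 cells), 7 SE-corners (essential conditions):

[(4, 3, 0), (4, 9, 2), (6, 7, 3), (7, 3, 1), (7, 6, 3), (9, 6, 4), (10, 2, 1)]


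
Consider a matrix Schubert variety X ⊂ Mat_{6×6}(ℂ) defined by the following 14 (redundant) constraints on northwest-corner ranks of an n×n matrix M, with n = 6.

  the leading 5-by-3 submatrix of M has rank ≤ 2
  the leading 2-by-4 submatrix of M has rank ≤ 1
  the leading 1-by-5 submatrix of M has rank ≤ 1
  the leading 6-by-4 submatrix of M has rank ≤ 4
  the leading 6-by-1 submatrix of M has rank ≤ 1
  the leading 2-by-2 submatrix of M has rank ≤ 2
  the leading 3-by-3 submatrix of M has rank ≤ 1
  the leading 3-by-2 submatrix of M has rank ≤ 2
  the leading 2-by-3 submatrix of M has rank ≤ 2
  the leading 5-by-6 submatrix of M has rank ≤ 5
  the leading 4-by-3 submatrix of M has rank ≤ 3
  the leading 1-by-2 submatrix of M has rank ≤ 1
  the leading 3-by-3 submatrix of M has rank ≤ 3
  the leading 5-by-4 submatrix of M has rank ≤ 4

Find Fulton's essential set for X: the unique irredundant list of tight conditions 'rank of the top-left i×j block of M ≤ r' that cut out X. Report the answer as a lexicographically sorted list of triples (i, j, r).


Reconstructing r_w from the 14 given conditions:

  1 | 1 | 1 | 1 | 1 | 1
  1 | 1 | 1 | 1 | 2 | 2
  1 | 1 | 1 | 2 | 3 | 3
  1 | 2 | 2 | 3 | 4 | 4
  1 | 2 | 2 | 3 | 4 | 5
  1 | 2 | 3 | 4 | 5 | 6

so w = (1, 5, 4, 2, 6, 3).

ℓ(w)=6; the 3 essential cells (i,j,r):

[(2, 4, 1), (3, 3, 1), (5, 3, 2)]


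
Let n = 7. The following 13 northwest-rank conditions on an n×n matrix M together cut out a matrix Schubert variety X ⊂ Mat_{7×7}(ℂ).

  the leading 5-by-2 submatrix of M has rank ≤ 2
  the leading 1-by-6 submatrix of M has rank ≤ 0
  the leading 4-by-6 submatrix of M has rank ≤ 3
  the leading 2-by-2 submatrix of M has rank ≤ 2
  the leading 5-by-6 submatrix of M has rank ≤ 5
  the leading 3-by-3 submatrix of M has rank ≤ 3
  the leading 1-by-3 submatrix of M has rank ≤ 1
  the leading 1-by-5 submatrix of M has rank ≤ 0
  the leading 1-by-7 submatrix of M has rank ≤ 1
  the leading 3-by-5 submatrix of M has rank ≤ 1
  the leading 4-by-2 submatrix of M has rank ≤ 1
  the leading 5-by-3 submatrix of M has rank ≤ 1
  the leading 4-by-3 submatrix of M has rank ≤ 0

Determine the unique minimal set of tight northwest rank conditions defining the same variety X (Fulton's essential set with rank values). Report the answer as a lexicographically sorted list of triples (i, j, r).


Reconstructing r_w from the 13 given conditions:

  0, 0, 0, 0, 0, 0, 1
  0, 0, 0, 1, 1, 1, 2
  0, 0, 0, 1, 1, 2, 3
  0, 0, 0, 1, 2, 3, 4
  1, 1, 1, 2, 3, 4, 5
  1, 2, 2, 3, 4, 5, 6
  1, 2, 3, 4, 5, 6, 7

so w = (7, 4, 6, 5, 1, 2, 3).

Fulton essential set (3 of the 16 Rothe cells):

[(1, 6, 0), (3, 5, 1), (4, 3, 0)]


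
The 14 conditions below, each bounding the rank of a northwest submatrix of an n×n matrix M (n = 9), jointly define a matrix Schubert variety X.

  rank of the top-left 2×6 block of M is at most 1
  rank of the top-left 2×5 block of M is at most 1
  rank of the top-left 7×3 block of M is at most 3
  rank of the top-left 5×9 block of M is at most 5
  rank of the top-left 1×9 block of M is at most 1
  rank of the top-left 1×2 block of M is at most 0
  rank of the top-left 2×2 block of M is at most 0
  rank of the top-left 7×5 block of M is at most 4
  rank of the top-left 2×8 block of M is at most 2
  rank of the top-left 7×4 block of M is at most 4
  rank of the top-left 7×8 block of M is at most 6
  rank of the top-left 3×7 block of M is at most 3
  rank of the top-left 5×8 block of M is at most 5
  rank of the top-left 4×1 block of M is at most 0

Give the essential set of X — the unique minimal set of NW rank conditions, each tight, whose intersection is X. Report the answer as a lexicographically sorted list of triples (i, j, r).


Computing R[i][j] = min implied NW-rank bound (n=9, 14 conditions):

  0 | 0 | 1 | 1 | 1 | 1 | 1 | 1 | 1
  0 | 0 | 1 | 1 | 1 | 1 | 2 | 2 | 2
  0 | 1 | 2 | 2 | 2 | 2 | 3 | 3 | 3
  0 | 1 | 2 | 3 | 3 | 3 | 4 | 4 | 4
  1 | 2 | 3 | 4 | 4 | 4 | 5 | 5 | 5
  1 | 2 | 3 | 4 | 4 | 5 | 6 | 6 | 6
  1 | 2 | 3 | 4 | 4 | 5 | 6 | 6 | 7
  1 | 2 | 3 | 4 | 5 | 6 | 7 | 7 | 8
  1 | 2 | 3 | 4 | 5 | 6 | 7 | 8 | 9

reading off 1-entries of Δ²R: w = (3, 7, 2, 4, 1, 6, 9, 5, 8).

Rothe diagram D(w) (12 cells), 5 SE-corners (essential conditions):

[(2, 2, 0), (2, 6, 1), (4, 1, 0), (7, 5, 4), (7, 8, 6)]


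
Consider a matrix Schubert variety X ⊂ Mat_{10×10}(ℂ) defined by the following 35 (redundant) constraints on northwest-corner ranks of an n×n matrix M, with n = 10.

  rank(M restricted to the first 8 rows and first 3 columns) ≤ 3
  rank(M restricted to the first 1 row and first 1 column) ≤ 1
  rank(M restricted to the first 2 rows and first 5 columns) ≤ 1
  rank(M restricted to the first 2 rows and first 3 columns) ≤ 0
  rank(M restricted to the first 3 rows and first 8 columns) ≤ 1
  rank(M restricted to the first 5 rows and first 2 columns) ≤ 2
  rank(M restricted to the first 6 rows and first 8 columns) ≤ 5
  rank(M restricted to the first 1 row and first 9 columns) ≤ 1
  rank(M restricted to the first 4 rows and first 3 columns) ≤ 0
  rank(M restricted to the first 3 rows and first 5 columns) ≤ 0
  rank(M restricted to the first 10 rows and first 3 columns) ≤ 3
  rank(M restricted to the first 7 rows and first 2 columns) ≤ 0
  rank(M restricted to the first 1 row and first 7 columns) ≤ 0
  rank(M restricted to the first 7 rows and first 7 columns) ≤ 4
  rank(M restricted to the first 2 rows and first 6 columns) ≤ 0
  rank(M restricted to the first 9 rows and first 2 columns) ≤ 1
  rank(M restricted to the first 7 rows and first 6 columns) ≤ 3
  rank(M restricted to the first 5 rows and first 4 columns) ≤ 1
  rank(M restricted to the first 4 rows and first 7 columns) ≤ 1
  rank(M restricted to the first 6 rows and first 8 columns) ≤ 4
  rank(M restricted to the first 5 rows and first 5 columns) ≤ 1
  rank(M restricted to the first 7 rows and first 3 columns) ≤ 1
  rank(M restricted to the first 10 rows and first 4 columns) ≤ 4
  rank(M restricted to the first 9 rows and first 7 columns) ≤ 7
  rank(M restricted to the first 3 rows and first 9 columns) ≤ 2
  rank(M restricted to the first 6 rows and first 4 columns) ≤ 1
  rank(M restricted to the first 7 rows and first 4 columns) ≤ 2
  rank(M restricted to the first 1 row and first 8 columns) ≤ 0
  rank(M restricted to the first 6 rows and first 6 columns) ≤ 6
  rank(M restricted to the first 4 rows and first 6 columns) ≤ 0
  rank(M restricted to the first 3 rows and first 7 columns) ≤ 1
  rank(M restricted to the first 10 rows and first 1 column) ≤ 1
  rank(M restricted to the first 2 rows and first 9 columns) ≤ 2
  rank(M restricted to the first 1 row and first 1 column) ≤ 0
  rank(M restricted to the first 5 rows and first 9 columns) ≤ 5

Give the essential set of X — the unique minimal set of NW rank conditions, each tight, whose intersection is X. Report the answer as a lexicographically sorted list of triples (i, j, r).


The tightest implied rank at each (i,j), from the 35 conditions:

  R[1]: 0 0 0 0 0 0 0 0 1 1
  R[2]: 0 0 0 0 0 0 1 1 2 2
  R[3]: 0 0 0 0 0 0 1 1 2 3
  R[4]: 0 0 0 0 0 0 1 2 3 4
  R[5]: 0 0 1 1 1 1 2 3 4 5
  R[6]: 0 0 1 1 2 2 3 4 5 6
  R[7]: 0 0 1 2 3 3 4 5 6 7
  R[8]: 1 1 2 3 4 4 5 6 7 8
  R[9]: 1 1 2 3 4 5 6 7 8 9
  R[10]: 1 2 3 4 5 6 7 8 9 10

so w = (9, 7, 10, 8, 3, 5, 4, 1, 6, 2).

Rothe diagram D(w) (35 cells), 6 SE-corners (essential conditions):

[(1, 8, 0), (3, 8, 1), (4, 6, 0), (6, 4, 1), (7, 2, 0), (9, 2, 1)]


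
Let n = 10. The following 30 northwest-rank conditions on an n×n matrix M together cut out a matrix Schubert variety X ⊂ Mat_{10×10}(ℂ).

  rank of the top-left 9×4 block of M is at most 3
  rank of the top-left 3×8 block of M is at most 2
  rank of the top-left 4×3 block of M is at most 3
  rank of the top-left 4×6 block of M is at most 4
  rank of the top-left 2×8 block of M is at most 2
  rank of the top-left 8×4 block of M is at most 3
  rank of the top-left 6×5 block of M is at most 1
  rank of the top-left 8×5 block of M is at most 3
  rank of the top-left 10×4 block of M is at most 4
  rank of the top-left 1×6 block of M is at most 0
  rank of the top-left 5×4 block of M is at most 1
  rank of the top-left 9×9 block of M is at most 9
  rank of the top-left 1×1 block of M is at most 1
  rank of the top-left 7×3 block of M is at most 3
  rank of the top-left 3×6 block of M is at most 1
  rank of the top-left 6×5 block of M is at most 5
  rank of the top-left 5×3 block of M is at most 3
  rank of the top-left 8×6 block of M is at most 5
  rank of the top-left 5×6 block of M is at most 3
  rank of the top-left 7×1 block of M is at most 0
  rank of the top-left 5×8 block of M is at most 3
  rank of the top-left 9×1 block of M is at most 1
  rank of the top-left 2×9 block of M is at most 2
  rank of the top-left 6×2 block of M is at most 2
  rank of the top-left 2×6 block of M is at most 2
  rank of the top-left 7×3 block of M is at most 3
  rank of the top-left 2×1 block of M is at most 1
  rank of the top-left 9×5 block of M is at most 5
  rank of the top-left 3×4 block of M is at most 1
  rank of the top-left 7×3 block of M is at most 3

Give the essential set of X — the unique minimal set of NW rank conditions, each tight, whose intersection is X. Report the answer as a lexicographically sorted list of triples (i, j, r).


The tightest implied rank at each (i,j), from the 30 conditions:

  row 1: 0 | 0 | 0 | 0 | 0 | 0 | 1 | 1 | 1 | 1
  row 2: 0 | 1 | 1 | 1 | 1 | 1 | 2 | 2 | 2 | 2
  row 3: 0 | 1 | 1 | 1 | 1 | 1 | 2 | 2 | 3 | 3
  row 4: 0 | 1 | 1 | 1 | 1 | 2 | 3 | 3 | 4 | 4
  row 5: 0 | 1 | 1 | 1 | 1 | 2 | 3 | 3 | 4 | 5
  row 6: 0 | 1 | 1 | 1 | 1 | 2 | 3 | 4 | 5 | 6
  row 7: 0 | 1 | 2 | 2 | 2 | 3 | 4 | 5 | 6 | 7
  row 8: 1 | 2 | 3 | 3 | 3 | 4 | 5 | 6 | 7 | 8
  row 9: 1 | 2 | 3 | 3 | 4 | 5 | 6 | 7 | 8 | 9
  row 10: 1 | 2 | 3 | 4 | 5 | 6 | 7 | 8 | 9 | 10

giving w = (7, 2, 9, 6, 10, 8, 3, 1, 5, 4) via Δ²R.

Rothe diagram D(w) (28 cells), 7 SE-corners (essential conditions):

[(1, 6, 0), (3, 6, 1), (3, 8, 2), (5, 8, 3), (6, 5, 1), (7, 1, 0), (9, 4, 3)]


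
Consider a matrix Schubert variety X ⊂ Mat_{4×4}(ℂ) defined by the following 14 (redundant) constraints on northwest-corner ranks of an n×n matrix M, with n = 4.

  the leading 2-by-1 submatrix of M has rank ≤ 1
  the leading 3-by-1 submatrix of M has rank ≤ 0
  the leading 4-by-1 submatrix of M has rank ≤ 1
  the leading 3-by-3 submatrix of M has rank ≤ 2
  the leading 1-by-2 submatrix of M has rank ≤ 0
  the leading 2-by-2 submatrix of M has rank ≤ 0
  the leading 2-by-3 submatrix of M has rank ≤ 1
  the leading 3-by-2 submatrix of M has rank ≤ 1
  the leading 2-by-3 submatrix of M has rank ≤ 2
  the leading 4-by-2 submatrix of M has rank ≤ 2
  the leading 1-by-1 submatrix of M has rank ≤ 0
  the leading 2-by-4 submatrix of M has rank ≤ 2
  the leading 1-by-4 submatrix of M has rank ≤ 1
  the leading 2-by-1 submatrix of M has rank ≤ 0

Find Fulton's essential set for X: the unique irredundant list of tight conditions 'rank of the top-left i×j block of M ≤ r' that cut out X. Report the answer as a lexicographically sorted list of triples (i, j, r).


Rank table r_w(4×4) implied by the 14 constraints:

  row 1: 0 | 0 | 1 | 1
  row 2: 0 | 0 | 1 | 2
  row 3: 0 | 1 | 2 | 3
  row 4: 1 | 2 | 3 | 4

the unique w with this rank table is (3, 4, 2, 1).

2 SE-corners of the 5-cell Rothe diagram give Ess(w):

[(2, 2, 0), (3, 1, 0)]


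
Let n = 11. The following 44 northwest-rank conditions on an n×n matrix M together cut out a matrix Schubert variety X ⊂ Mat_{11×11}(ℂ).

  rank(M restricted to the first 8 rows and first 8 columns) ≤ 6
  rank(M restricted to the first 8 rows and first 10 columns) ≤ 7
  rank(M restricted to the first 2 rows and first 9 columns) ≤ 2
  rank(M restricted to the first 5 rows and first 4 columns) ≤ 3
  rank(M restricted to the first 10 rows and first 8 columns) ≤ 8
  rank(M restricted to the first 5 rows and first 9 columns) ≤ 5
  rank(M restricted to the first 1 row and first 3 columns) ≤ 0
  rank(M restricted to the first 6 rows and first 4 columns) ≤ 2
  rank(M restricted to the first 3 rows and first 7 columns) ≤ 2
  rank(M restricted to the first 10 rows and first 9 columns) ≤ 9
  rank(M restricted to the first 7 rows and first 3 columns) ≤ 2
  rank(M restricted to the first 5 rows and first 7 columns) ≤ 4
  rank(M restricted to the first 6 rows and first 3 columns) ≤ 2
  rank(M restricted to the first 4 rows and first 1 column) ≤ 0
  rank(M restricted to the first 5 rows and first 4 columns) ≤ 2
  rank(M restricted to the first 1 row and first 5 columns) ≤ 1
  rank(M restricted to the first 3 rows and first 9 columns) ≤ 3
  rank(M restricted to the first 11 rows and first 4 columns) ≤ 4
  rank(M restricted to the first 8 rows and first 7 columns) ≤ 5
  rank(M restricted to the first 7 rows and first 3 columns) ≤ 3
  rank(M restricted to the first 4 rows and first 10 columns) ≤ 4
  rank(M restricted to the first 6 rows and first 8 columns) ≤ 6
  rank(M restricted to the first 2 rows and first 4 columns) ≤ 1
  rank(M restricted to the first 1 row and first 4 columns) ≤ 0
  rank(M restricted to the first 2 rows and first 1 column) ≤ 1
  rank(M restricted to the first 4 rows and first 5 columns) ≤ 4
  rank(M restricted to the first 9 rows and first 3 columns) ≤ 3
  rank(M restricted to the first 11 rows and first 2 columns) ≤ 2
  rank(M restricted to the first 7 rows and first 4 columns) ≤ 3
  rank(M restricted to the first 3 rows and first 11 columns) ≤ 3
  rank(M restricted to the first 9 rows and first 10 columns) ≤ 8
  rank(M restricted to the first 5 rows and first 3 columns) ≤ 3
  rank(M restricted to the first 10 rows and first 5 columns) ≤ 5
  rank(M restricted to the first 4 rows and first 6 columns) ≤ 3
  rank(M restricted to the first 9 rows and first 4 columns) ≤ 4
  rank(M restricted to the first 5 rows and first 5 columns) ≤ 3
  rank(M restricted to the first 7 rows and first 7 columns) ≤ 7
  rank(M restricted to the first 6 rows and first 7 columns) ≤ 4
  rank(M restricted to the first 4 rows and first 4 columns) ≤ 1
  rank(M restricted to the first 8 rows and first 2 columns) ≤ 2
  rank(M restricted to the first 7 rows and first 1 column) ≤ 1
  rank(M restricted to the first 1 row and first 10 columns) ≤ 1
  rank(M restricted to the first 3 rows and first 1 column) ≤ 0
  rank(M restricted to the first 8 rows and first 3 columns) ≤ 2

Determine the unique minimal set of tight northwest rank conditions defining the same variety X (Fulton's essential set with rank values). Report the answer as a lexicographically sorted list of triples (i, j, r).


Reconstructing r_w from the 44 given conditions:

  0, 0, 0, 0, 1, 1, 1, 1, 1, 1, 1
  0, 1, 1, 1, 2, 2, 2, 2, 2, 2, 2
  0, 1, 1, 1, 2, 2, 2, 3, 3, 3, 3
  0, 1, 1, 1, 2, 3, 3, 4, 4, 4, 4
  1, 2, 2, 2, 3, 4, 4, 5, 5, 5, 5
  1, 2, 2, 2, 3, 4, 4, 5, 6, 6, 6
  1, 2, 2, 3, 4, 5, 5, 6, 7, 7, 7
  1, 2, 2, 3, 4, 5, 5, 6, 7, 7, 8
  1, 2, 3, 4, 5, 6, 6, 7, 8, 8, 9
  1, 2, 3, 4, 5, 6, 7, 8, 9, 9, 10
  1, 2, 3, 4, 5, 6, 7, 8, 9, 10, 11

reading off 1-entries of Δ²R: w = (5, 2, 8, 6, 1, 9, 4, 11, 3, 7, 10).

Rothe diagram D(w) (20 cells), 9 SE-corners (essential conditions):

[(1, 4, 0), (3, 7, 2), (4, 1, 0), (4, 4, 1), (6, 4, 2), (6, 7, 4), (8, 3, 2), (8, 7, 5), (8, 10, 7)]


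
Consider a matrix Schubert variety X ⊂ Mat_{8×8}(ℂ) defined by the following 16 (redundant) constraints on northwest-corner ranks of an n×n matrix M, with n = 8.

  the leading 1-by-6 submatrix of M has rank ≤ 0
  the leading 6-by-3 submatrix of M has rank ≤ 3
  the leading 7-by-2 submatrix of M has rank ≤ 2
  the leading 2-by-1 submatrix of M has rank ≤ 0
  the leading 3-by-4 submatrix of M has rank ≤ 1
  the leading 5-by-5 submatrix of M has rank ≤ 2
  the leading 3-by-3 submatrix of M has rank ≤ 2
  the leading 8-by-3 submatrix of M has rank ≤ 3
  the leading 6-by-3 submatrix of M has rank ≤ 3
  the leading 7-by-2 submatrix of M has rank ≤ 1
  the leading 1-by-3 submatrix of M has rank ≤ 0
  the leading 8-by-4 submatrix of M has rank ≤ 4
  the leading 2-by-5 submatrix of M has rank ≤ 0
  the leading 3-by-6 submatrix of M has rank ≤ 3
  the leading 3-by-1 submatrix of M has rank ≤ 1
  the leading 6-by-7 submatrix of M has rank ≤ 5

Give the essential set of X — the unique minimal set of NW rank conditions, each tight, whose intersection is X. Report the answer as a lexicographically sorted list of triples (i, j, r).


Recovering R(i,j) via the rank-extension bound from the 16 conditions:

  i=1: 0 | 0 | 0 | 0 | 0 | 0 | 1 | 1
  i=2: 0 | 0 | 0 | 0 | 0 | 1 | 2 | 2
  i=3: 1 | 1 | 1 | 1 | 1 | 2 | 3 | 3
  i=4: 1 | 1 | 2 | 2 | 2 | 3 | 4 | 4
  i=5: 1 | 1 | 2 | 2 | 2 | 3 | 4 | 5
  i=6: 1 | 1 | 2 | 3 | 3 | 4 | 5 | 6
  i=7: 1 | 1 | 2 | 3 | 4 | 5 | 6 | 7
  i=8: 1 | 2 | 3 | 4 | 5 | 6 | 7 | 8

reading off 1-entries of Δ²R: w = (7, 6, 1, 3, 8, 4, 5, 2).

4 SE-corners of the 17-cell Rothe diagram give Ess(w):

[(1, 6, 0), (2, 5, 0), (5, 5, 2), (7, 2, 1)]


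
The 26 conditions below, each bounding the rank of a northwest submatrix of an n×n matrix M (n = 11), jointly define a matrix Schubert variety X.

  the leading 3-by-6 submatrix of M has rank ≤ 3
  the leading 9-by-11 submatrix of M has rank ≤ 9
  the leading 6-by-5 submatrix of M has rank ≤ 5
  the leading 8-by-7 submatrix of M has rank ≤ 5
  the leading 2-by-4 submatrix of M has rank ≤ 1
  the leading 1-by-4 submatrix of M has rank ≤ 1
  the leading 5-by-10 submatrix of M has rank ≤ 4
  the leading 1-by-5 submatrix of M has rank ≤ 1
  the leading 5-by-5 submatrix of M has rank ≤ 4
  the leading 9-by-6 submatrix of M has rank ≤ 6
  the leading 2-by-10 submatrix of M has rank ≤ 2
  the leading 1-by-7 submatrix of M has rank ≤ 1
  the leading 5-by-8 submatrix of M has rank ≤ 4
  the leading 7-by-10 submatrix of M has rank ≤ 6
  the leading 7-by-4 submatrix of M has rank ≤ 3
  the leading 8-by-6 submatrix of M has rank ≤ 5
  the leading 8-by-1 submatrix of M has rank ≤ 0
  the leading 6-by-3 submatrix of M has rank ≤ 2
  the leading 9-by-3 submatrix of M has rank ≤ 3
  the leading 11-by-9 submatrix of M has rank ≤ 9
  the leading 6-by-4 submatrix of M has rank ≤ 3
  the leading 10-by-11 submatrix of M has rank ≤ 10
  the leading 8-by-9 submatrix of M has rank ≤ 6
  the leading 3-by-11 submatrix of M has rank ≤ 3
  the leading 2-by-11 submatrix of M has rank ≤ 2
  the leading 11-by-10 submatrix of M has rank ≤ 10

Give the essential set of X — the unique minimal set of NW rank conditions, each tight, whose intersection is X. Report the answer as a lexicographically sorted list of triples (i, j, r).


Reconstructing r_w from the 26 given conditions:

  0 | 1 | 1 | 1 | 1 | 1 | 1 | 1 | 1 | 1 | 1
  0 | 1 | 1 | 1 | 2 | 2 | 2 | 2 | 2 | 2 | 2
  0 | 1 | 2 | 2 | 3 | 3 | 3 | 3 | 3 | 3 | 3
  0 | 1 | 2 | 3 | 4 | 4 | 4 | 4 | 4 | 4 | 4
  0 | 1 | 2 | 3 | 4 | 4 | 4 | 4 | 4 | 4 | 5
  0 | 1 | 2 | 3 | 4 | 5 | 5 | 5 | 5 | 5 | 6
  0 | 1 | 2 | 3 | 4 | 5 | 5 | 6 | 6 | 6 | 7
  0 | 1 | 2 | 3 | 4 | 5 | 5 | 6 | 6 | 7 | 8
  1 | 2 | 3 | 4 | 5 | 6 | 6 | 7 | 7 | 8 | 9
  1 | 2 | 3 | 4 | 5 | 6 | 7 | 8 | 8 | 9 | 10
  1 | 2 | 3 | 4 | 5 | 6 | 7 | 8 | 9 | 10 | 11

giving w = (2, 5, 3, 4, 11, 6, 8, 10, 1, 7, 9) via Δ²R.

Fulton essential set (5 of the 18 Rothe cells):

[(2, 4, 1), (5, 10, 4), (8, 1, 0), (8, 7, 5), (8, 9, 6)]


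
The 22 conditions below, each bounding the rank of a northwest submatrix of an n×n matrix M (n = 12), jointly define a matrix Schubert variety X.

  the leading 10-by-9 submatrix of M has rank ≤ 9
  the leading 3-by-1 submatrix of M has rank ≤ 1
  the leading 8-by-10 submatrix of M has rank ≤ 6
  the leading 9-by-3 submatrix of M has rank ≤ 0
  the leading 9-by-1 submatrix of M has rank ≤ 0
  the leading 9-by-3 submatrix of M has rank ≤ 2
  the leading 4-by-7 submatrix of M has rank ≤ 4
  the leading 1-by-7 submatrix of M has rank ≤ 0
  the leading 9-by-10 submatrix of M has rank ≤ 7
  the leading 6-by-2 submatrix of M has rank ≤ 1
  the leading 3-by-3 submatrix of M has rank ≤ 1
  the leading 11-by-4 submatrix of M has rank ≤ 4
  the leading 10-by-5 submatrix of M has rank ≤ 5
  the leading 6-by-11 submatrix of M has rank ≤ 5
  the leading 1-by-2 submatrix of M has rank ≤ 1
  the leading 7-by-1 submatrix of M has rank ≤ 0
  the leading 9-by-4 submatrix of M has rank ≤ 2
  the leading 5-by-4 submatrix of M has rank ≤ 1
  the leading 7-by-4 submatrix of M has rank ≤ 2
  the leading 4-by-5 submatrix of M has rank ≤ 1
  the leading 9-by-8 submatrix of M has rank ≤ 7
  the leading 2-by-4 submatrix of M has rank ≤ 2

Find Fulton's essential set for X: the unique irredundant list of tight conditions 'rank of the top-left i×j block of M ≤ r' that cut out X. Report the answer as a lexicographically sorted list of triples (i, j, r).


Computing R[i][j] = min implied NW-rank bound (n=12, 22 conditions):

  i=1: 0 0 0 0 0 0 0 1 1 1 1 1
  i=2: 0 0 0 1 1 1 1 2 2 2 2 2
  i=3: 0 0 0 1 1 2 2 3 3 3 3 3
  i=4: 0 0 0 1 1 2 3 4 4 4 4 4
  i=5: 0 0 0 1 2 3 4 5 5 5 5 5
  i=6: 0 0 0 1 2 3 4 5 5 5 5 6
  i=7: 0 0 0 1 2 3 4 5 6 6 6 7
  i=8: 0 0 0 1 2 3 4 5 6 6 7 8
  i=9: 0 0 0 1 2 3 4 5 6 7 8 9
  i=10: 1 1 1 2 3 4 5 6 7 8 9 10
  i=11: 1 2 2 3 4 5 6 7 8 9 10 11
  i=12: 1 2 3 4 5 6 7 8 9 10 11 12

second differences of R give the permutation w = (8, 4, 6, 7, 5, 12, 9, 11, 10, 1, 2, 3).

D(w) has 37 cells with 5 SE-corners; essential set:

[(1, 7, 0), (4, 5, 1), (6, 11, 5), (8, 10, 6), (9, 3, 0)]
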